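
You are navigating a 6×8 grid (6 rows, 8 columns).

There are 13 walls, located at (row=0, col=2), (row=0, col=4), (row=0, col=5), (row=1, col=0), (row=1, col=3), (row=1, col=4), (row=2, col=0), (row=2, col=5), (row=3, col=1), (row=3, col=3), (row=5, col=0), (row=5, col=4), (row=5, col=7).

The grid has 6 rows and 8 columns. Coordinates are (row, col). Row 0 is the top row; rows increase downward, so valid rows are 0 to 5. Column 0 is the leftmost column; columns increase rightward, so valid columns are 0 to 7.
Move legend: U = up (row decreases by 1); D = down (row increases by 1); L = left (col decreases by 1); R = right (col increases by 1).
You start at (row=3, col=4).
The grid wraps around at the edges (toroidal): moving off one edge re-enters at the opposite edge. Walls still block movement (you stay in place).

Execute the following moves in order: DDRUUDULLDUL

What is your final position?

Start: (row=3, col=4)
  D (down): (row=3, col=4) -> (row=4, col=4)
  D (down): blocked, stay at (row=4, col=4)
  R (right): (row=4, col=4) -> (row=4, col=5)
  U (up): (row=4, col=5) -> (row=3, col=5)
  U (up): blocked, stay at (row=3, col=5)
  D (down): (row=3, col=5) -> (row=4, col=5)
  U (up): (row=4, col=5) -> (row=3, col=5)
  L (left): (row=3, col=5) -> (row=3, col=4)
  L (left): blocked, stay at (row=3, col=4)
  D (down): (row=3, col=4) -> (row=4, col=4)
  U (up): (row=4, col=4) -> (row=3, col=4)
  L (left): blocked, stay at (row=3, col=4)
Final: (row=3, col=4)

Answer: Final position: (row=3, col=4)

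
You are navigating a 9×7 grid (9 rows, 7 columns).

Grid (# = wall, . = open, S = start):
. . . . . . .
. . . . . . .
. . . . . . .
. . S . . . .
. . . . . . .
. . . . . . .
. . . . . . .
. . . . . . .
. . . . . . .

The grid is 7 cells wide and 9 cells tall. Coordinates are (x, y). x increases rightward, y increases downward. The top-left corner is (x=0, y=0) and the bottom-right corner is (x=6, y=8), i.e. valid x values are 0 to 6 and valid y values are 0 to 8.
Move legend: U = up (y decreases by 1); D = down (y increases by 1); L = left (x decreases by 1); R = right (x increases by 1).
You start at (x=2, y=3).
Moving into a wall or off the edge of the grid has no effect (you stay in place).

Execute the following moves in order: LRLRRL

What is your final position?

Start: (x=2, y=3)
  L (left): (x=2, y=3) -> (x=1, y=3)
  R (right): (x=1, y=3) -> (x=2, y=3)
  L (left): (x=2, y=3) -> (x=1, y=3)
  R (right): (x=1, y=3) -> (x=2, y=3)
  R (right): (x=2, y=3) -> (x=3, y=3)
  L (left): (x=3, y=3) -> (x=2, y=3)
Final: (x=2, y=3)

Answer: Final position: (x=2, y=3)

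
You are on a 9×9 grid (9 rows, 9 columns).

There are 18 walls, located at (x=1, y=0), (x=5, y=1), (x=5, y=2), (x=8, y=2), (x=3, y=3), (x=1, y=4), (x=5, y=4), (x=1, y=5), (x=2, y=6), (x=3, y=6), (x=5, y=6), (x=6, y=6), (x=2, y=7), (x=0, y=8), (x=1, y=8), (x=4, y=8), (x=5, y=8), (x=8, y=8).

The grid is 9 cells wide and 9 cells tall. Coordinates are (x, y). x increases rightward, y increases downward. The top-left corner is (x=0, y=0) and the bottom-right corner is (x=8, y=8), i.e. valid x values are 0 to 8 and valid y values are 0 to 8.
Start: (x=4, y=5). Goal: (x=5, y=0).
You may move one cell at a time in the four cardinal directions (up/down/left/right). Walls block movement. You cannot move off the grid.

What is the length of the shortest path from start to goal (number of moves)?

BFS from (x=4, y=5) until reaching (x=5, y=0):
  Distance 0: (x=4, y=5)
  Distance 1: (x=4, y=4), (x=3, y=5), (x=5, y=5), (x=4, y=6)
  Distance 2: (x=4, y=3), (x=3, y=4), (x=2, y=5), (x=6, y=5), (x=4, y=7)
  Distance 3: (x=4, y=2), (x=5, y=3), (x=2, y=4), (x=6, y=4), (x=7, y=5), (x=3, y=7), (x=5, y=7)
  Distance 4: (x=4, y=1), (x=3, y=2), (x=2, y=3), (x=6, y=3), (x=7, y=4), (x=8, y=5), (x=7, y=6), (x=6, y=7), (x=3, y=8)
  Distance 5: (x=4, y=0), (x=3, y=1), (x=2, y=2), (x=6, y=2), (x=1, y=3), (x=7, y=3), (x=8, y=4), (x=8, y=6), (x=7, y=7), (x=2, y=8), (x=6, y=8)
  Distance 6: (x=3, y=0), (x=5, y=0), (x=2, y=1), (x=6, y=1), (x=1, y=2), (x=7, y=2), (x=0, y=3), (x=8, y=3), (x=8, y=7), (x=7, y=8)  <- goal reached here
One shortest path (6 moves): (x=4, y=5) -> (x=4, y=4) -> (x=4, y=3) -> (x=4, y=2) -> (x=4, y=1) -> (x=4, y=0) -> (x=5, y=0)

Answer: Shortest path length: 6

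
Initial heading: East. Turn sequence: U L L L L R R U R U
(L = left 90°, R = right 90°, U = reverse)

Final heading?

Start: East
  U (U-turn (180°)) -> West
  L (left (90° counter-clockwise)) -> South
  L (left (90° counter-clockwise)) -> East
  L (left (90° counter-clockwise)) -> North
  L (left (90° counter-clockwise)) -> West
  R (right (90° clockwise)) -> North
  R (right (90° clockwise)) -> East
  U (U-turn (180°)) -> West
  R (right (90° clockwise)) -> North
  U (U-turn (180°)) -> South
Final: South

Answer: Final heading: South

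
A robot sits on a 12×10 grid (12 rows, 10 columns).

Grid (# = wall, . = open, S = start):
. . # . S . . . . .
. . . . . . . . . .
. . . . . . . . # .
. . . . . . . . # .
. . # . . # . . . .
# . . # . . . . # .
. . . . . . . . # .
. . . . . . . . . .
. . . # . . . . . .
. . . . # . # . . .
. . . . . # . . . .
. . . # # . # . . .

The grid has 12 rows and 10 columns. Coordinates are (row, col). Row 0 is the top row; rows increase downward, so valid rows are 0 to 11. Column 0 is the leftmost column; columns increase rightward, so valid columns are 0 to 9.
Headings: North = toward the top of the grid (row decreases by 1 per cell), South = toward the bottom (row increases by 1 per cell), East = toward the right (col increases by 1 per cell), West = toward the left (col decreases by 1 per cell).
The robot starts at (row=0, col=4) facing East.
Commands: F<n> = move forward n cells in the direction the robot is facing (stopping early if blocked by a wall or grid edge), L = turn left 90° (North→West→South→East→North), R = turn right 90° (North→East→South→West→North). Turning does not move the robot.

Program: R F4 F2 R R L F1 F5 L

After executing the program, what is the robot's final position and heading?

Start: (row=0, col=4), facing East
  R: turn right, now facing South
  F4: move forward 4, now at (row=4, col=4)
  F2: move forward 2, now at (row=6, col=4)
  R: turn right, now facing West
  R: turn right, now facing North
  L: turn left, now facing West
  F1: move forward 1, now at (row=6, col=3)
  F5: move forward 3/5 (blocked), now at (row=6, col=0)
  L: turn left, now facing South
Final: (row=6, col=0), facing South

Answer: Final position: (row=6, col=0), facing South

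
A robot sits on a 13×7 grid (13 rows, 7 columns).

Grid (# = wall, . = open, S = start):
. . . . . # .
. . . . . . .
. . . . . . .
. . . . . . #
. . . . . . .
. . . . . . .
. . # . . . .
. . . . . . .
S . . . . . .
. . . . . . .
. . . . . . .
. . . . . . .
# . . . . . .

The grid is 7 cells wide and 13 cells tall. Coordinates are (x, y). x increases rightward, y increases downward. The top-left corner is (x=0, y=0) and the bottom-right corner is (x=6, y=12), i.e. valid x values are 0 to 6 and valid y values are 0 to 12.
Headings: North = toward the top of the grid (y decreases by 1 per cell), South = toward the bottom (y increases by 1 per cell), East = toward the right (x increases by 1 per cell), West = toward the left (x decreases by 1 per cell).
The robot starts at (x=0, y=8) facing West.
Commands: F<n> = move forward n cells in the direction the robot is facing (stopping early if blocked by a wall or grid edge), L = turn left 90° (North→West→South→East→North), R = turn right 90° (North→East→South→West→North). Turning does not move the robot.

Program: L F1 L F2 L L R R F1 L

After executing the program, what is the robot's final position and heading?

Answer: Final position: (x=3, y=9), facing North

Derivation:
Start: (x=0, y=8), facing West
  L: turn left, now facing South
  F1: move forward 1, now at (x=0, y=9)
  L: turn left, now facing East
  F2: move forward 2, now at (x=2, y=9)
  L: turn left, now facing North
  L: turn left, now facing West
  R: turn right, now facing North
  R: turn right, now facing East
  F1: move forward 1, now at (x=3, y=9)
  L: turn left, now facing North
Final: (x=3, y=9), facing North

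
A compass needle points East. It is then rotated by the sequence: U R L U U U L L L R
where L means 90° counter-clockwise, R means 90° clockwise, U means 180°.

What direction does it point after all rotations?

Start: East
  U (U-turn (180°)) -> West
  R (right (90° clockwise)) -> North
  L (left (90° counter-clockwise)) -> West
  U (U-turn (180°)) -> East
  U (U-turn (180°)) -> West
  U (U-turn (180°)) -> East
  L (left (90° counter-clockwise)) -> North
  L (left (90° counter-clockwise)) -> West
  L (left (90° counter-clockwise)) -> South
  R (right (90° clockwise)) -> West
Final: West

Answer: Final heading: West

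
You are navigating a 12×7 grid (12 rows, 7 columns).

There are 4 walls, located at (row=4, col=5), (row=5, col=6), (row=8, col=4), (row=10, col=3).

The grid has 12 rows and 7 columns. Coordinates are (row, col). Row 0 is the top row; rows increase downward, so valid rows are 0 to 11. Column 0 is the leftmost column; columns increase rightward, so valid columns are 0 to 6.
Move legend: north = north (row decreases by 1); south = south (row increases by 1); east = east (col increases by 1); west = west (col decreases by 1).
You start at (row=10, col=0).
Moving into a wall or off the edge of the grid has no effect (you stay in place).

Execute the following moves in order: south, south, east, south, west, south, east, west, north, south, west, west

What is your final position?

Start: (row=10, col=0)
  south (south): (row=10, col=0) -> (row=11, col=0)
  south (south): blocked, stay at (row=11, col=0)
  east (east): (row=11, col=0) -> (row=11, col=1)
  south (south): blocked, stay at (row=11, col=1)
  west (west): (row=11, col=1) -> (row=11, col=0)
  south (south): blocked, stay at (row=11, col=0)
  east (east): (row=11, col=0) -> (row=11, col=1)
  west (west): (row=11, col=1) -> (row=11, col=0)
  north (north): (row=11, col=0) -> (row=10, col=0)
  south (south): (row=10, col=0) -> (row=11, col=0)
  west (west): blocked, stay at (row=11, col=0)
  west (west): blocked, stay at (row=11, col=0)
Final: (row=11, col=0)

Answer: Final position: (row=11, col=0)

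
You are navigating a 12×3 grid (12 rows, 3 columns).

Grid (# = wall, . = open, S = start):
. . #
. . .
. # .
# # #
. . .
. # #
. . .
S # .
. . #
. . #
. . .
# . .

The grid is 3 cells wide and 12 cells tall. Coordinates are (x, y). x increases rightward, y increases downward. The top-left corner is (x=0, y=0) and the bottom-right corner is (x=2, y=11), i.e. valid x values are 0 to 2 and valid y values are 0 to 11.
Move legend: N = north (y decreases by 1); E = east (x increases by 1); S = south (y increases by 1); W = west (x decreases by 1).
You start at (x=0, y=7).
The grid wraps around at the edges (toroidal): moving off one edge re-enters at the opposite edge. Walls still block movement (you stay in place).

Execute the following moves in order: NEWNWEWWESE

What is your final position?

Answer: Final position: (x=1, y=6)

Derivation:
Start: (x=0, y=7)
  N (north): (x=0, y=7) -> (x=0, y=6)
  E (east): (x=0, y=6) -> (x=1, y=6)
  W (west): (x=1, y=6) -> (x=0, y=6)
  N (north): (x=0, y=6) -> (x=0, y=5)
  W (west): blocked, stay at (x=0, y=5)
  E (east): blocked, stay at (x=0, y=5)
  W (west): blocked, stay at (x=0, y=5)
  W (west): blocked, stay at (x=0, y=5)
  E (east): blocked, stay at (x=0, y=5)
  S (south): (x=0, y=5) -> (x=0, y=6)
  E (east): (x=0, y=6) -> (x=1, y=6)
Final: (x=1, y=6)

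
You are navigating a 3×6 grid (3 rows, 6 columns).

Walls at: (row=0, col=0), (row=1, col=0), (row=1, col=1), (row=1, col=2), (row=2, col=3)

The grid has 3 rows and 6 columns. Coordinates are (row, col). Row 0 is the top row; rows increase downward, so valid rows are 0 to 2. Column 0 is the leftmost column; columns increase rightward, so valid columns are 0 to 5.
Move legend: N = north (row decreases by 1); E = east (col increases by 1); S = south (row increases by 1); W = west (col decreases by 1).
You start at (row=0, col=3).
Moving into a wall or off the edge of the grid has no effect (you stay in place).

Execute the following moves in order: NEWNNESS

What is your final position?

Answer: Final position: (row=2, col=4)

Derivation:
Start: (row=0, col=3)
  N (north): blocked, stay at (row=0, col=3)
  E (east): (row=0, col=3) -> (row=0, col=4)
  W (west): (row=0, col=4) -> (row=0, col=3)
  N (north): blocked, stay at (row=0, col=3)
  N (north): blocked, stay at (row=0, col=3)
  E (east): (row=0, col=3) -> (row=0, col=4)
  S (south): (row=0, col=4) -> (row=1, col=4)
  S (south): (row=1, col=4) -> (row=2, col=4)
Final: (row=2, col=4)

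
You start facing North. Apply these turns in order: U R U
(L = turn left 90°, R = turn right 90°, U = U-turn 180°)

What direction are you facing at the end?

Answer: Final heading: East

Derivation:
Start: North
  U (U-turn (180°)) -> South
  R (right (90° clockwise)) -> West
  U (U-turn (180°)) -> East
Final: East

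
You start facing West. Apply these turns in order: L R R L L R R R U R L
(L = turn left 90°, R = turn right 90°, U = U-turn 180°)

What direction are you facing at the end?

Answer: Final heading: West

Derivation:
Start: West
  L (left (90° counter-clockwise)) -> South
  R (right (90° clockwise)) -> West
  R (right (90° clockwise)) -> North
  L (left (90° counter-clockwise)) -> West
  L (left (90° counter-clockwise)) -> South
  R (right (90° clockwise)) -> West
  R (right (90° clockwise)) -> North
  R (right (90° clockwise)) -> East
  U (U-turn (180°)) -> West
  R (right (90° clockwise)) -> North
  L (left (90° counter-clockwise)) -> West
Final: West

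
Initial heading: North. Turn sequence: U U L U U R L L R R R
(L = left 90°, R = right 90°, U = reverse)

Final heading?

Start: North
  U (U-turn (180°)) -> South
  U (U-turn (180°)) -> North
  L (left (90° counter-clockwise)) -> West
  U (U-turn (180°)) -> East
  U (U-turn (180°)) -> West
  R (right (90° clockwise)) -> North
  L (left (90° counter-clockwise)) -> West
  L (left (90° counter-clockwise)) -> South
  R (right (90° clockwise)) -> West
  R (right (90° clockwise)) -> North
  R (right (90° clockwise)) -> East
Final: East

Answer: Final heading: East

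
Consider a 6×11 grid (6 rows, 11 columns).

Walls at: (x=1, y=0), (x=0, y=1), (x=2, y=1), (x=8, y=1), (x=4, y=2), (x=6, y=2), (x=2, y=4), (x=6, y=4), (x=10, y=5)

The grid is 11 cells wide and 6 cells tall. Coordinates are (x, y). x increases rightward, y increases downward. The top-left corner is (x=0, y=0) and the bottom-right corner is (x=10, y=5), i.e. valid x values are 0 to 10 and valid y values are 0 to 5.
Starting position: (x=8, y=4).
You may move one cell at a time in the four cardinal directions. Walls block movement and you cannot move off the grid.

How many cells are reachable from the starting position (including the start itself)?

BFS flood-fill from (x=8, y=4):
  Distance 0: (x=8, y=4)
  Distance 1: (x=8, y=3), (x=7, y=4), (x=9, y=4), (x=8, y=5)
  Distance 2: (x=8, y=2), (x=7, y=3), (x=9, y=3), (x=10, y=4), (x=7, y=5), (x=9, y=5)
  Distance 3: (x=7, y=2), (x=9, y=2), (x=6, y=3), (x=10, y=3), (x=6, y=5)
  Distance 4: (x=7, y=1), (x=9, y=1), (x=10, y=2), (x=5, y=3), (x=5, y=5)
  Distance 5: (x=7, y=0), (x=9, y=0), (x=6, y=1), (x=10, y=1), (x=5, y=2), (x=4, y=3), (x=5, y=4), (x=4, y=5)
  Distance 6: (x=6, y=0), (x=8, y=0), (x=10, y=0), (x=5, y=1), (x=3, y=3), (x=4, y=4), (x=3, y=5)
  Distance 7: (x=5, y=0), (x=4, y=1), (x=3, y=2), (x=2, y=3), (x=3, y=4), (x=2, y=5)
  Distance 8: (x=4, y=0), (x=3, y=1), (x=2, y=2), (x=1, y=3), (x=1, y=5)
  Distance 9: (x=3, y=0), (x=1, y=2), (x=0, y=3), (x=1, y=4), (x=0, y=5)
  Distance 10: (x=2, y=0), (x=1, y=1), (x=0, y=2), (x=0, y=4)
Total reachable: 56 (grid has 57 open cells total)

Answer: Reachable cells: 56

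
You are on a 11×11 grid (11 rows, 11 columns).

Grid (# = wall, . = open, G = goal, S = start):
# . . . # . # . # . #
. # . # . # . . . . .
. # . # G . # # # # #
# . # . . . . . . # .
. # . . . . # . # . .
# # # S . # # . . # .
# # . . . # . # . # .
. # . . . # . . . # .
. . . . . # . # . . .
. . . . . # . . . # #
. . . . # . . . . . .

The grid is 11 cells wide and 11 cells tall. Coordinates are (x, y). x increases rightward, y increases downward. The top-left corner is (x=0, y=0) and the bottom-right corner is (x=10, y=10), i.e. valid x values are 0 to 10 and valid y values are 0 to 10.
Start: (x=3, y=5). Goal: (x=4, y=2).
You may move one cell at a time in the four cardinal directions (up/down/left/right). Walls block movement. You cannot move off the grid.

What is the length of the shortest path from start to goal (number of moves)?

Answer: Shortest path length: 4

Derivation:
BFS from (x=3, y=5) until reaching (x=4, y=2):
  Distance 0: (x=3, y=5)
  Distance 1: (x=3, y=4), (x=4, y=5), (x=3, y=6)
  Distance 2: (x=3, y=3), (x=2, y=4), (x=4, y=4), (x=2, y=6), (x=4, y=6), (x=3, y=7)
  Distance 3: (x=4, y=3), (x=5, y=4), (x=2, y=7), (x=4, y=7), (x=3, y=8)
  Distance 4: (x=4, y=2), (x=5, y=3), (x=2, y=8), (x=4, y=8), (x=3, y=9)  <- goal reached here
One shortest path (4 moves): (x=3, y=5) -> (x=4, y=5) -> (x=4, y=4) -> (x=4, y=3) -> (x=4, y=2)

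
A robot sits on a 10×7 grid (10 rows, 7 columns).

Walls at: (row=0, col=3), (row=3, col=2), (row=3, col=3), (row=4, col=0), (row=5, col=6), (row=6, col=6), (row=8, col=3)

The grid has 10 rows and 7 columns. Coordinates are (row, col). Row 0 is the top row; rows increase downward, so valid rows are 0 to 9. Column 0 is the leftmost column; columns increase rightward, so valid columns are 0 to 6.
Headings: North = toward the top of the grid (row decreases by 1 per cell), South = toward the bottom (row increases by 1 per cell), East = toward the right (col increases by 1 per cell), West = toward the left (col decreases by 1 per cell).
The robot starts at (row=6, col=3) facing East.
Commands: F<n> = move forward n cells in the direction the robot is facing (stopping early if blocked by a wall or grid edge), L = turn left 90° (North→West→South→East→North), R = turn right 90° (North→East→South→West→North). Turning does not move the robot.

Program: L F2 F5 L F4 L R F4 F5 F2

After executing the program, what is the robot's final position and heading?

Answer: Final position: (row=4, col=1), facing West

Derivation:
Start: (row=6, col=3), facing East
  L: turn left, now facing North
  F2: move forward 2, now at (row=4, col=3)
  F5: move forward 0/5 (blocked), now at (row=4, col=3)
  L: turn left, now facing West
  F4: move forward 2/4 (blocked), now at (row=4, col=1)
  L: turn left, now facing South
  R: turn right, now facing West
  F4: move forward 0/4 (blocked), now at (row=4, col=1)
  F5: move forward 0/5 (blocked), now at (row=4, col=1)
  F2: move forward 0/2 (blocked), now at (row=4, col=1)
Final: (row=4, col=1), facing West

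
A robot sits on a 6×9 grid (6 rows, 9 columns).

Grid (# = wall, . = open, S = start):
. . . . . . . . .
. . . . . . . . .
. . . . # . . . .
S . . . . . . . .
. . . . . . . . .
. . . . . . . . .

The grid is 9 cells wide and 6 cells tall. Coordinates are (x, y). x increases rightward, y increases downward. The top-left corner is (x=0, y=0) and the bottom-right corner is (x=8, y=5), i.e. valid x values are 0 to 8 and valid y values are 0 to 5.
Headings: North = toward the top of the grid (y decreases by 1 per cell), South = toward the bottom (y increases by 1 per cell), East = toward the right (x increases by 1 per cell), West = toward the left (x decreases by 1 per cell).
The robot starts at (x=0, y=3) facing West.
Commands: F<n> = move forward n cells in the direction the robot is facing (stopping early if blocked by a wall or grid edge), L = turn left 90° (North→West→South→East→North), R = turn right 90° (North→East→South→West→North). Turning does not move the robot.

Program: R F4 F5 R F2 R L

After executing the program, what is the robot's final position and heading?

Start: (x=0, y=3), facing West
  R: turn right, now facing North
  F4: move forward 3/4 (blocked), now at (x=0, y=0)
  F5: move forward 0/5 (blocked), now at (x=0, y=0)
  R: turn right, now facing East
  F2: move forward 2, now at (x=2, y=0)
  R: turn right, now facing South
  L: turn left, now facing East
Final: (x=2, y=0), facing East

Answer: Final position: (x=2, y=0), facing East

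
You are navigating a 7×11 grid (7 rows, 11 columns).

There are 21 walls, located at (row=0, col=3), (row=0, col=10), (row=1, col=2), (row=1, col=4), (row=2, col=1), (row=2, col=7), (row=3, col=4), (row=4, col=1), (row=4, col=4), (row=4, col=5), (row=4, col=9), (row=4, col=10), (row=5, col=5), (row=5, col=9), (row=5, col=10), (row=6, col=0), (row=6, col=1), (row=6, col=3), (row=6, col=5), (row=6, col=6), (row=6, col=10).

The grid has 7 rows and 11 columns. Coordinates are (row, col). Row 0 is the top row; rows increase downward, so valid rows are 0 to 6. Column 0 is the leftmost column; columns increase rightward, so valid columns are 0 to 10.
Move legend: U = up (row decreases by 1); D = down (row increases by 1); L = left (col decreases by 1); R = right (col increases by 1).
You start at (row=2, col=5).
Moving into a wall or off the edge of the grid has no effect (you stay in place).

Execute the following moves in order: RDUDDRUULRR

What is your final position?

Start: (row=2, col=5)
  R (right): (row=2, col=5) -> (row=2, col=6)
  D (down): (row=2, col=6) -> (row=3, col=6)
  U (up): (row=3, col=6) -> (row=2, col=6)
  D (down): (row=2, col=6) -> (row=3, col=6)
  D (down): (row=3, col=6) -> (row=4, col=6)
  R (right): (row=4, col=6) -> (row=4, col=7)
  U (up): (row=4, col=7) -> (row=3, col=7)
  U (up): blocked, stay at (row=3, col=7)
  L (left): (row=3, col=7) -> (row=3, col=6)
  R (right): (row=3, col=6) -> (row=3, col=7)
  R (right): (row=3, col=7) -> (row=3, col=8)
Final: (row=3, col=8)

Answer: Final position: (row=3, col=8)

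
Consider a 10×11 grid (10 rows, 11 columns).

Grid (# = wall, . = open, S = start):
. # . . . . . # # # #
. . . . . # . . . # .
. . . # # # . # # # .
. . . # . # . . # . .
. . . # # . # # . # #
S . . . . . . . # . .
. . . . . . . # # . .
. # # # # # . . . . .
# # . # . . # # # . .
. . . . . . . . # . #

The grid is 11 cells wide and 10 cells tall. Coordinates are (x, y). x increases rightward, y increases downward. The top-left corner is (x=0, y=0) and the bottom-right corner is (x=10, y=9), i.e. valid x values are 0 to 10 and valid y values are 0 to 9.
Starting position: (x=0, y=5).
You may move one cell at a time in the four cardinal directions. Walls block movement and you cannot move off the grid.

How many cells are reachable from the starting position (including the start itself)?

Answer: Reachable cells: 55

Derivation:
BFS flood-fill from (x=0, y=5):
  Distance 0: (x=0, y=5)
  Distance 1: (x=0, y=4), (x=1, y=5), (x=0, y=6)
  Distance 2: (x=0, y=3), (x=1, y=4), (x=2, y=5), (x=1, y=6), (x=0, y=7)
  Distance 3: (x=0, y=2), (x=1, y=3), (x=2, y=4), (x=3, y=5), (x=2, y=6)
  Distance 4: (x=0, y=1), (x=1, y=2), (x=2, y=3), (x=4, y=5), (x=3, y=6)
  Distance 5: (x=0, y=0), (x=1, y=1), (x=2, y=2), (x=5, y=5), (x=4, y=6)
  Distance 6: (x=2, y=1), (x=5, y=4), (x=6, y=5), (x=5, y=6)
  Distance 7: (x=2, y=0), (x=3, y=1), (x=7, y=5), (x=6, y=6)
  Distance 8: (x=3, y=0), (x=4, y=1), (x=6, y=7)
  Distance 9: (x=4, y=0), (x=7, y=7)
  Distance 10: (x=5, y=0), (x=8, y=7)
  Distance 11: (x=6, y=0), (x=9, y=7)
  Distance 12: (x=6, y=1), (x=9, y=6), (x=10, y=7), (x=9, y=8)
  Distance 13: (x=7, y=1), (x=6, y=2), (x=9, y=5), (x=10, y=6), (x=10, y=8), (x=9, y=9)
  Distance 14: (x=8, y=1), (x=6, y=3), (x=10, y=5)
  Distance 15: (x=7, y=3)
Total reachable: 55 (grid has 72 open cells total)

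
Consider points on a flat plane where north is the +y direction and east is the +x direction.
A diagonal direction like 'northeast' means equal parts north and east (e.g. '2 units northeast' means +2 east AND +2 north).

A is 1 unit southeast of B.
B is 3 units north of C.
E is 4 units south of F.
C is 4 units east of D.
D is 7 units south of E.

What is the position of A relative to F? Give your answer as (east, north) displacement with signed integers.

Answer: A is at (east=5, north=-9) relative to F.

Derivation:
Place F at the origin (east=0, north=0).
  E is 4 units south of F: delta (east=+0, north=-4); E at (east=0, north=-4).
  D is 7 units south of E: delta (east=+0, north=-7); D at (east=0, north=-11).
  C is 4 units east of D: delta (east=+4, north=+0); C at (east=4, north=-11).
  B is 3 units north of C: delta (east=+0, north=+3); B at (east=4, north=-8).
  A is 1 unit southeast of B: delta (east=+1, north=-1); A at (east=5, north=-9).
Therefore A relative to F: (east=5, north=-9).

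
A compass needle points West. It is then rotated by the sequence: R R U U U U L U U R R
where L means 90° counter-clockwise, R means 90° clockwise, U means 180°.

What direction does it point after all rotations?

Start: West
  R (right (90° clockwise)) -> North
  R (right (90° clockwise)) -> East
  U (U-turn (180°)) -> West
  U (U-turn (180°)) -> East
  U (U-turn (180°)) -> West
  U (U-turn (180°)) -> East
  L (left (90° counter-clockwise)) -> North
  U (U-turn (180°)) -> South
  U (U-turn (180°)) -> North
  R (right (90° clockwise)) -> East
  R (right (90° clockwise)) -> South
Final: South

Answer: Final heading: South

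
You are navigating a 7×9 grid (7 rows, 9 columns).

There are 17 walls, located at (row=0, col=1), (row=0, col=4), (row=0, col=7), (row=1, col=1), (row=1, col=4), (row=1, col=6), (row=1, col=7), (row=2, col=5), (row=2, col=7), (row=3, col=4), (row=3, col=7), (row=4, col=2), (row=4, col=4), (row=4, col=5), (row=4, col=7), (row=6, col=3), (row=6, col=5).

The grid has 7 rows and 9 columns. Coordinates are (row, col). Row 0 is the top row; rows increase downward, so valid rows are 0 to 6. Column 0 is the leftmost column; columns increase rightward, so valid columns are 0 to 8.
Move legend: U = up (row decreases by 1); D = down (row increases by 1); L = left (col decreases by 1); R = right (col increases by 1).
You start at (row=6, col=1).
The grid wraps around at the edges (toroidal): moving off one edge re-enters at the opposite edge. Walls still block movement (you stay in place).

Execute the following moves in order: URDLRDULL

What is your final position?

Start: (row=6, col=1)
  U (up): (row=6, col=1) -> (row=5, col=1)
  R (right): (row=5, col=1) -> (row=5, col=2)
  D (down): (row=5, col=2) -> (row=6, col=2)
  L (left): (row=6, col=2) -> (row=6, col=1)
  R (right): (row=6, col=1) -> (row=6, col=2)
  D (down): (row=6, col=2) -> (row=0, col=2)
  U (up): (row=0, col=2) -> (row=6, col=2)
  L (left): (row=6, col=2) -> (row=6, col=1)
  L (left): (row=6, col=1) -> (row=6, col=0)
Final: (row=6, col=0)

Answer: Final position: (row=6, col=0)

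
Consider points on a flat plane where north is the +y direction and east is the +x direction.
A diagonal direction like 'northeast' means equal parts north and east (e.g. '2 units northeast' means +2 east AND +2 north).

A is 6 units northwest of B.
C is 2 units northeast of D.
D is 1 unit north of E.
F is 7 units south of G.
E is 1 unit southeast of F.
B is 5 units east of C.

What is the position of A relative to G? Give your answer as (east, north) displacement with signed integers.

Answer: A is at (east=2, north=1) relative to G.

Derivation:
Place G at the origin (east=0, north=0).
  F is 7 units south of G: delta (east=+0, north=-7); F at (east=0, north=-7).
  E is 1 unit southeast of F: delta (east=+1, north=-1); E at (east=1, north=-8).
  D is 1 unit north of E: delta (east=+0, north=+1); D at (east=1, north=-7).
  C is 2 units northeast of D: delta (east=+2, north=+2); C at (east=3, north=-5).
  B is 5 units east of C: delta (east=+5, north=+0); B at (east=8, north=-5).
  A is 6 units northwest of B: delta (east=-6, north=+6); A at (east=2, north=1).
Therefore A relative to G: (east=2, north=1).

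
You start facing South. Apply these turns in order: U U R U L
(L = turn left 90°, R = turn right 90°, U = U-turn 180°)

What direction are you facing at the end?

Answer: Final heading: North

Derivation:
Start: South
  U (U-turn (180°)) -> North
  U (U-turn (180°)) -> South
  R (right (90° clockwise)) -> West
  U (U-turn (180°)) -> East
  L (left (90° counter-clockwise)) -> North
Final: North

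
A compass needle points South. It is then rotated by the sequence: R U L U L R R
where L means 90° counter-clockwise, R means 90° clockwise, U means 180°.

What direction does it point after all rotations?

Start: South
  R (right (90° clockwise)) -> West
  U (U-turn (180°)) -> East
  L (left (90° counter-clockwise)) -> North
  U (U-turn (180°)) -> South
  L (left (90° counter-clockwise)) -> East
  R (right (90° clockwise)) -> South
  R (right (90° clockwise)) -> West
Final: West

Answer: Final heading: West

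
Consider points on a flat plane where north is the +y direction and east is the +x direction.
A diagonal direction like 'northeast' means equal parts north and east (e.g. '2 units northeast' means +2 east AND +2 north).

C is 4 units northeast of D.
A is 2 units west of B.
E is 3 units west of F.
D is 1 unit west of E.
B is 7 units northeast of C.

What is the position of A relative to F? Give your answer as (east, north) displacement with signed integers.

Place F at the origin (east=0, north=0).
  E is 3 units west of F: delta (east=-3, north=+0); E at (east=-3, north=0).
  D is 1 unit west of E: delta (east=-1, north=+0); D at (east=-4, north=0).
  C is 4 units northeast of D: delta (east=+4, north=+4); C at (east=0, north=4).
  B is 7 units northeast of C: delta (east=+7, north=+7); B at (east=7, north=11).
  A is 2 units west of B: delta (east=-2, north=+0); A at (east=5, north=11).
Therefore A relative to F: (east=5, north=11).

Answer: A is at (east=5, north=11) relative to F.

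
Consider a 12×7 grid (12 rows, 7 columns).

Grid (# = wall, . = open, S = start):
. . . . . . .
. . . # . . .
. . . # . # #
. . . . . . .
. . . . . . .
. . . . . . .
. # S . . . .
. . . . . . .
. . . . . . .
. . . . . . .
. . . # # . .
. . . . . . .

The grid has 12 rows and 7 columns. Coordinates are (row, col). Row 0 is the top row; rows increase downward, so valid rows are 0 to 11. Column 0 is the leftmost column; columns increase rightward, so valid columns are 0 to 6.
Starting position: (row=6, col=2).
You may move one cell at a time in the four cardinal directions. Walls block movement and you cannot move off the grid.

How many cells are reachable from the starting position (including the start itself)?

BFS flood-fill from (row=6, col=2):
  Distance 0: (row=6, col=2)
  Distance 1: (row=5, col=2), (row=6, col=3), (row=7, col=2)
  Distance 2: (row=4, col=2), (row=5, col=1), (row=5, col=3), (row=6, col=4), (row=7, col=1), (row=7, col=3), (row=8, col=2)
  Distance 3: (row=3, col=2), (row=4, col=1), (row=4, col=3), (row=5, col=0), (row=5, col=4), (row=6, col=5), (row=7, col=0), (row=7, col=4), (row=8, col=1), (row=8, col=3), (row=9, col=2)
  Distance 4: (row=2, col=2), (row=3, col=1), (row=3, col=3), (row=4, col=0), (row=4, col=4), (row=5, col=5), (row=6, col=0), (row=6, col=6), (row=7, col=5), (row=8, col=0), (row=8, col=4), (row=9, col=1), (row=9, col=3), (row=10, col=2)
  Distance 5: (row=1, col=2), (row=2, col=1), (row=3, col=0), (row=3, col=4), (row=4, col=5), (row=5, col=6), (row=7, col=6), (row=8, col=5), (row=9, col=0), (row=9, col=4), (row=10, col=1), (row=11, col=2)
  Distance 6: (row=0, col=2), (row=1, col=1), (row=2, col=0), (row=2, col=4), (row=3, col=5), (row=4, col=6), (row=8, col=6), (row=9, col=5), (row=10, col=0), (row=11, col=1), (row=11, col=3)
  Distance 7: (row=0, col=1), (row=0, col=3), (row=1, col=0), (row=1, col=4), (row=3, col=6), (row=9, col=6), (row=10, col=5), (row=11, col=0), (row=11, col=4)
  Distance 8: (row=0, col=0), (row=0, col=4), (row=1, col=5), (row=10, col=6), (row=11, col=5)
  Distance 9: (row=0, col=5), (row=1, col=6), (row=11, col=6)
  Distance 10: (row=0, col=6)
Total reachable: 77 (grid has 77 open cells total)

Answer: Reachable cells: 77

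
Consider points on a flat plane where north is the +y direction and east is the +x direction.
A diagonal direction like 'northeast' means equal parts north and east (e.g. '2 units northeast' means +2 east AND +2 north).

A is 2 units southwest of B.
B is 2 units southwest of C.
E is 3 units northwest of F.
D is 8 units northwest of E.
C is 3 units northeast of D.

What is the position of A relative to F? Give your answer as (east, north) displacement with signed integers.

Place F at the origin (east=0, north=0).
  E is 3 units northwest of F: delta (east=-3, north=+3); E at (east=-3, north=3).
  D is 8 units northwest of E: delta (east=-8, north=+8); D at (east=-11, north=11).
  C is 3 units northeast of D: delta (east=+3, north=+3); C at (east=-8, north=14).
  B is 2 units southwest of C: delta (east=-2, north=-2); B at (east=-10, north=12).
  A is 2 units southwest of B: delta (east=-2, north=-2); A at (east=-12, north=10).
Therefore A relative to F: (east=-12, north=10).

Answer: A is at (east=-12, north=10) relative to F.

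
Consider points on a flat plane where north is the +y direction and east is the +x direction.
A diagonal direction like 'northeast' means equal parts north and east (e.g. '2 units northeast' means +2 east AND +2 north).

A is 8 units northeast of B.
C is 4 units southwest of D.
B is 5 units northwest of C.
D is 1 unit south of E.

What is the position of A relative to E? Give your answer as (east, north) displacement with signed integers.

Place E at the origin (east=0, north=0).
  D is 1 unit south of E: delta (east=+0, north=-1); D at (east=0, north=-1).
  C is 4 units southwest of D: delta (east=-4, north=-4); C at (east=-4, north=-5).
  B is 5 units northwest of C: delta (east=-5, north=+5); B at (east=-9, north=0).
  A is 8 units northeast of B: delta (east=+8, north=+8); A at (east=-1, north=8).
Therefore A relative to E: (east=-1, north=8).

Answer: A is at (east=-1, north=8) relative to E.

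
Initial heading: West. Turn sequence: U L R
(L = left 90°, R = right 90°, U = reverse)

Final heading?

Start: West
  U (U-turn (180°)) -> East
  L (left (90° counter-clockwise)) -> North
  R (right (90° clockwise)) -> East
Final: East

Answer: Final heading: East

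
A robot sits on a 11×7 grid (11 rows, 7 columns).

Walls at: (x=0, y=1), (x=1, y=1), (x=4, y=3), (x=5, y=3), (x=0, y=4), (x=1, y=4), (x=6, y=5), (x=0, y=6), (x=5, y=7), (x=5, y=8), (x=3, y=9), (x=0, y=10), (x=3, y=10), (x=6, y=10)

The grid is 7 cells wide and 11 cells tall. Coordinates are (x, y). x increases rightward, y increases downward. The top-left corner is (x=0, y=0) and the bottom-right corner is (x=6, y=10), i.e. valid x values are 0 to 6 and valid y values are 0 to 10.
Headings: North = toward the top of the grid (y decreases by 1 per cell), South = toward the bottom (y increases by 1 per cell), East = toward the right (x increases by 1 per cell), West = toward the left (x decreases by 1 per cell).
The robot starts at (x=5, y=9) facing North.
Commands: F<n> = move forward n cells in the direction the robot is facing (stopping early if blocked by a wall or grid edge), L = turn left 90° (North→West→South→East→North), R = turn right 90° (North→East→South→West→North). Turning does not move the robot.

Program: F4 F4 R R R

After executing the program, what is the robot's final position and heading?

Start: (x=5, y=9), facing North
  F4: move forward 0/4 (blocked), now at (x=5, y=9)
  F4: move forward 0/4 (blocked), now at (x=5, y=9)
  R: turn right, now facing East
  R: turn right, now facing South
  R: turn right, now facing West
Final: (x=5, y=9), facing West

Answer: Final position: (x=5, y=9), facing West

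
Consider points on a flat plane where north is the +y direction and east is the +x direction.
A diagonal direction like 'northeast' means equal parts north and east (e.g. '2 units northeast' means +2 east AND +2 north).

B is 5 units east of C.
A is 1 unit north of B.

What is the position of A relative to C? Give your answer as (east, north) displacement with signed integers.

Answer: A is at (east=5, north=1) relative to C.

Derivation:
Place C at the origin (east=0, north=0).
  B is 5 units east of C: delta (east=+5, north=+0); B at (east=5, north=0).
  A is 1 unit north of B: delta (east=+0, north=+1); A at (east=5, north=1).
Therefore A relative to C: (east=5, north=1).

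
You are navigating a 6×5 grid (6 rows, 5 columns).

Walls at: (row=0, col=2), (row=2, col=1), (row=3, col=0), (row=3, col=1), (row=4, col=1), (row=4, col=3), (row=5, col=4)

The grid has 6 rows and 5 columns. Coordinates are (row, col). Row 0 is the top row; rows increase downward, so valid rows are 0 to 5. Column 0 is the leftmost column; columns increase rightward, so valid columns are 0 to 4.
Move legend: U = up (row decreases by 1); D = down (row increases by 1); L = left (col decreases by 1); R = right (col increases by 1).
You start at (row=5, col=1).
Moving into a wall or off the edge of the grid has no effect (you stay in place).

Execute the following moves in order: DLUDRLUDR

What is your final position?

Answer: Final position: (row=5, col=1)

Derivation:
Start: (row=5, col=1)
  D (down): blocked, stay at (row=5, col=1)
  L (left): (row=5, col=1) -> (row=5, col=0)
  U (up): (row=5, col=0) -> (row=4, col=0)
  D (down): (row=4, col=0) -> (row=5, col=0)
  R (right): (row=5, col=0) -> (row=5, col=1)
  L (left): (row=5, col=1) -> (row=5, col=0)
  U (up): (row=5, col=0) -> (row=4, col=0)
  D (down): (row=4, col=0) -> (row=5, col=0)
  R (right): (row=5, col=0) -> (row=5, col=1)
Final: (row=5, col=1)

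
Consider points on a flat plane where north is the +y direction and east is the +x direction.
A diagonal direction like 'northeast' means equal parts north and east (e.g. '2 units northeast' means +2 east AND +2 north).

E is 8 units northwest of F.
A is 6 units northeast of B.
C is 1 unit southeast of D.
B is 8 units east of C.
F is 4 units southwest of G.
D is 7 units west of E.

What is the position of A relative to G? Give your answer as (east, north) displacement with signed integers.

Place G at the origin (east=0, north=0).
  F is 4 units southwest of G: delta (east=-4, north=-4); F at (east=-4, north=-4).
  E is 8 units northwest of F: delta (east=-8, north=+8); E at (east=-12, north=4).
  D is 7 units west of E: delta (east=-7, north=+0); D at (east=-19, north=4).
  C is 1 unit southeast of D: delta (east=+1, north=-1); C at (east=-18, north=3).
  B is 8 units east of C: delta (east=+8, north=+0); B at (east=-10, north=3).
  A is 6 units northeast of B: delta (east=+6, north=+6); A at (east=-4, north=9).
Therefore A relative to G: (east=-4, north=9).

Answer: A is at (east=-4, north=9) relative to G.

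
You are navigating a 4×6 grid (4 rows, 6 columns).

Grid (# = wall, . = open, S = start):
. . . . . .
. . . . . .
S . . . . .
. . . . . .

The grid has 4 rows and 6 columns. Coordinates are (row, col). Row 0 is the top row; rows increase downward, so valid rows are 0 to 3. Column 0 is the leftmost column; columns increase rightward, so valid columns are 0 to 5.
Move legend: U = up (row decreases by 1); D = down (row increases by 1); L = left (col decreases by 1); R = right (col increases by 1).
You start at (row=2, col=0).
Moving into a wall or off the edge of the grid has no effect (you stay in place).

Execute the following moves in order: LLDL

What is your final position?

Answer: Final position: (row=3, col=0)

Derivation:
Start: (row=2, col=0)
  L (left): blocked, stay at (row=2, col=0)
  L (left): blocked, stay at (row=2, col=0)
  D (down): (row=2, col=0) -> (row=3, col=0)
  L (left): blocked, stay at (row=3, col=0)
Final: (row=3, col=0)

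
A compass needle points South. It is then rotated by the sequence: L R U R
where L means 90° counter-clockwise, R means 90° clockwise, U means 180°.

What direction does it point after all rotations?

Answer: Final heading: East

Derivation:
Start: South
  L (left (90° counter-clockwise)) -> East
  R (right (90° clockwise)) -> South
  U (U-turn (180°)) -> North
  R (right (90° clockwise)) -> East
Final: East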